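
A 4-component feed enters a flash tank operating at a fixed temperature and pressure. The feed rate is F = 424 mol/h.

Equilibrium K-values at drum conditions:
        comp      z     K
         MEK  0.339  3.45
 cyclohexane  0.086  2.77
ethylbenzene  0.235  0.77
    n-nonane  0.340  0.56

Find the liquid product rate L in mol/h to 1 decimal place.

L = 40.5 mol/h

Let ψ = V/F and solve Σ zᵢ(Kᵢ−1)/(1+ψ(Kᵢ−1)) = 0.
Check two-phase: ΣzᵢKᵢ = 1.779 > 1 and Σzᵢ/Kᵢ = 1.042 > 1, so g(0) = 0.779 > 0 and g(1) = -0.042 < 0.
Iterate (Newton) starting at ψ = 0.69:
  ψ = 0.690: g = 0.0982, g' = -0.489 → ψ = 0.891
  ψ = 0.891: g = 0.0061, g' = -0.439 → ψ = 0.905
Converged at ψ = 0.905.
Then V = ψ·F = 0.9046·424 = 383.5 mol/h and L = F − V = 40.5 mol/h.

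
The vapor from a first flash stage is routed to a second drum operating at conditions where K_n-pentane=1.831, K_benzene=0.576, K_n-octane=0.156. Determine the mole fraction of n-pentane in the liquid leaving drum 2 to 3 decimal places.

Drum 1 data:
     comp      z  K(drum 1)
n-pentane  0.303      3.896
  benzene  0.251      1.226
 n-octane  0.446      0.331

Drum 1:
Rachford–Rice: g(ψ₁) = Σ zᵢ(Kᵢ−1)/(1+ψ₁(Kᵢ−1)) = 0.
Feasibility: ΣzᵢKᵢ = 1.636, Σzᵢ/Kᵢ = 1.630 — both > 1, two phases present.
Newton iteration, ψ₁⁰ = 0.48:
  ψ₁ = 0.480: g = -0.0212, g' = -0.888 → ψ₁ = 0.456
Converged at ψ₁ = 0.456.
Drum-1 compositions:
  n-pentane: x = 0.131, y = 0.509
  benzene: x = 0.228, y = 0.279
  n-octane: x = 0.642, y = 0.212
Drum-2 feed = drum-1 vapor: z₂ = (0.5086, 0.2790, 0.2125).
Drum 2:
Let ψ₂ = V/F and solve Σ zᵢ(Kᵢ−1)/(1+ψ₂(Kᵢ−1)) = 0.
Check two-phase: ΣzᵢKᵢ = 1.125 > 1 and Σzᵢ/Kᵢ = 2.124 > 1, so g(0) = 0.125 > 0 and g(1) = -1.124 < 0.
Newton iteration, ψ₂⁰ = 0.5:
  ψ₂ = 0.500: g = -0.1618, g' = -0.709 → ψ₂ = 0.272
  ψ₂ = 0.272: g = -0.0217, g' = -0.553 → ψ₂ = 0.233
  ψ₂ = 0.233: g = -0.0002, g' = -0.543 → ψ₂ = 0.232
Converged at ψ₂ = 0.232.
  n-pentane: x = 0.426, y = 0.781
  benzene: x = 0.309, y = 0.178
  n-octane: x = 0.264, y = 0.041

x_n-pentane (drum 2) = 0.426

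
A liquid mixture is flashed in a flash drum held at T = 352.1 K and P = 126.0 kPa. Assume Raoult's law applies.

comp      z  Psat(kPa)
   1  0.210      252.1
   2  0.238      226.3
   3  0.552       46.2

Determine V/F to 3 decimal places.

V/F = 0.088

Raoult's law: Kᵢ = Pᵢˢᵃᵗ/P = Pᵢˢᵃᵗ/126.0.
  K_1 = 252.1/126.0 = 2.00079, K_2 = 226.3/126.0 = 1.79603, K_3 = 46.2/126.0 = 0.36667
Material balance + equilibrium reduce to Σ zᵢ(Kᵢ−1)/(1+V/F(Kᵢ−1)) = 0.
Check two-phase: ΣzᵢKᵢ = 1.050 > 1 and Σzᵢ/Kᵢ = 1.743 > 1, so g(0) = 0.050 > 0 and g(1) = -0.743 < 0.
Newton iteration, V/F⁰ = 0.34:
  V/F = 0.340: g = -0.1396, g' = -0.570 → V/F = 0.095
  V/F = 0.095: g = -0.0040, g' = -0.556 → V/F = 0.088
Converged at V/F = 0.088.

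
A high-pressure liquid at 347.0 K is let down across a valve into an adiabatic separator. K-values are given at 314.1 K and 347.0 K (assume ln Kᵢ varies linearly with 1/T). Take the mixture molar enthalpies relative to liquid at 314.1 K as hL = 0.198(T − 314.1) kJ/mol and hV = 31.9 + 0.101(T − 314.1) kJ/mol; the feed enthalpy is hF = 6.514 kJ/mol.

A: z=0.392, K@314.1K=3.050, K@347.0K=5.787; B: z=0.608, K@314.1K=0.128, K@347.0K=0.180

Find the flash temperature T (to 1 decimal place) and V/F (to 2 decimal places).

Adiabatic flash: solve Rachford–Rice at each trial T, then check hF = ψ·hV(T) + (1−ψ)·hL(T).
  T = 314.1 K: K = (3.050, 0.128), RR gives ψ = 0.153, H_out = 4.879 kJ/mol
  T = 347.0 K: K = (5.787, 0.180), RR gives ψ = 0.351, H_out = 16.592 kJ/mol
  T = 330.6 K: K = (4.273, 0.153), RR gives ψ = 0.277, H_out = 11.664 kJ/mol
  T = 322.4 K: K = (3.629, 0.140), RR gives ψ = 0.225, H_out = 8.633 kJ/mol
  T = 318.2 K: K = (3.327, 0.134), RR gives ψ = 0.191, H_out = 6.843 kJ/mol
  T = 316.1 K: K = (3.183, 0.131), RR gives ψ = 0.173, H_out = 5.868 kJ/mol
Linear interpolation between T = 316.1 (H_out = 5.868) and T = 318.2 (H_out = 6.843) on hF = 6.514 gives T ≈ 317.5 K, at which ψ = 0.19.

T = 317.5 K, V/F = 0.19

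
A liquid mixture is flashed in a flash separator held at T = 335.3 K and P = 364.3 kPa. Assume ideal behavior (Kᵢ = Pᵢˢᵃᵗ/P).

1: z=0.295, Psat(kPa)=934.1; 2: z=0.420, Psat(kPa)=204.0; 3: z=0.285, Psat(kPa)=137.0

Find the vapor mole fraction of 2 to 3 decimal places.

Raoult's law: Kᵢ = Pᵢˢᵃᵗ/P = Pᵢˢᵃᵗ/364.3.
  K_1 = 934.1/364.3 = 2.56410, K_2 = 204.0/364.3 = 0.55998, K_3 = 137.0/364.3 = 0.37606
Material balance + equilibrium reduce to Σ zᵢ(Kᵢ−1)/(1+ψ(Kᵢ−1)) = 0.
g(0) = ΣzᵢKᵢ − 1 = 0.099 and g(1) = 1 − Σzᵢ/Kᵢ = -0.623, so a root lies in (0, 1).
Iterate (Newton) starting at ψ = 0.5:
  ψ = 0.500: g = -0.2365, g' = -0.595 → ψ = 0.103
  ψ = 0.103: g = 0.0139, g' = -0.752 → ψ = 0.121
  ψ = 0.121: g = 0.0002, g' = -0.730 → ψ = 0.122
Converged at ψ = 0.122.
Compositions from xᵢ = zᵢ/(1+ψ(Kᵢ−1)), yᵢ = Kᵢxᵢ:
  1: x = 0.248, y = 0.636
  2: x = 0.444, y = 0.248
  3: x = 0.308, y = 0.116

y_2 = 0.248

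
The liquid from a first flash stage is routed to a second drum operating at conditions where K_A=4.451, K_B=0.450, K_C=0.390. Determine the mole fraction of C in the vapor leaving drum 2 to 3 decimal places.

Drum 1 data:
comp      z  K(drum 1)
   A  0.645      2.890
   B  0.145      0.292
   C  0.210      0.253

Drum 1:
Let ψ₁ = V/F and solve Σ zᵢ(Kᵢ−1)/(1+ψ₁(Kᵢ−1)) = 0.
Check two-phase: ΣzᵢKᵢ = 1.960 > 1 and Σzᵢ/Kᵢ = 1.550 > 1, so g(0) = 0.960 > 0 and g(1) = -0.550 < 0.
Iterate (Newton) starting at ψ₁ = 0.5:
  ψ₁ = 0.500: g = 0.2175, g' = -1.082 → ψ₁ = 0.701
  ψ₁ = 0.701: g = -0.0088, g' = -1.229 → ψ₁ = 0.694
Converged at ψ₁ = 0.694.
Drum-1 compositions:
  A: x = 0.279, y = 0.806
  B: x = 0.285, y = 0.083
  C: x = 0.436, y = 0.110
Drum-2 feed = drum-1 liquid: z₂ = (0.2791, 0.2850, 0.4359).
Drum 2:
Iterate (Newton) starting at ψ₂ = 0.38:
  ψ₂ = 0.380: g = -0.1277, g' = -1.035 → ψ₂ = 0.257
  ψ₂ = 0.257: g = 0.0130, g' = -1.280 → ψ₂ = 0.267
Converged at ψ₂ = 0.267.
  A: x = 0.145, y = 0.647
  B: x = 0.334, y = 0.150
  C: x = 0.521, y = 0.203

y_C (drum 2) = 0.203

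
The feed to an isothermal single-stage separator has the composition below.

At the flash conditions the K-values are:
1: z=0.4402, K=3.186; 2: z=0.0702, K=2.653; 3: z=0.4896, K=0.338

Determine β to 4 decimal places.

Let β = V/F and solve Σ zᵢ(Kᵢ−1)/(1+β(Kᵢ−1)) = 0.
Feasibility: ΣzᵢKᵢ = 1.7542, Σzᵢ/Kᵢ = 1.6131 — both > 1, two phases present.
Newton iteration, β⁰ = 0.47:
  β = 0.4700: g = 0.06943, g' = -1.0247 → β = 0.5378
  β = 0.5378: g = 0.00047, g' = -1.0155 → β = 0.5382
Converged at β = 0.5382.

β = 0.5382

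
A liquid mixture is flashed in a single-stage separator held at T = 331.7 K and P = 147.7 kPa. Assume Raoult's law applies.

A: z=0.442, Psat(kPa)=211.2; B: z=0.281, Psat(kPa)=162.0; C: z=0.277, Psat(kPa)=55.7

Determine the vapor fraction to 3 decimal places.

Raoult's law: Kᵢ = Pᵢˢᵃᵗ/P = Pᵢˢᵃᵗ/147.7.
  K_A = 211.2/147.7 = 1.42993, K_B = 162.0/147.7 = 1.09682, K_C = 55.7/147.7 = 0.37712
Newton–Raphson from ψ = 0.63:
  ψ = 0.630: g = -0.1088, g' = -0.344 → ψ = 0.314
  ψ = 0.314: g = -0.0206, g' = -0.232 → ψ = 0.225
  ψ = 0.225: g = -0.0008, g' = -0.216 → ψ = 0.221
Converged at ψ = 0.221.

ψ = 0.221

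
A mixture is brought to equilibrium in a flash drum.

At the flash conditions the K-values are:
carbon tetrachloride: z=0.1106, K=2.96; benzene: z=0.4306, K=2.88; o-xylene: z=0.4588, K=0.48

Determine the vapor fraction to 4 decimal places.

Newton iteration, ψ⁰ = 0.4:
  ψ = 0.4000: g = 0.28234, g' = -0.8271 → ψ = 0.7414
  ψ = 0.7414: g = 0.03830, g' = -0.6648 → ψ = 0.7990
  ψ = 0.7990: g = -0.00013, g' = -0.6707 → ψ = 0.7988
Converged at ψ = 0.7988.

ψ = 0.7988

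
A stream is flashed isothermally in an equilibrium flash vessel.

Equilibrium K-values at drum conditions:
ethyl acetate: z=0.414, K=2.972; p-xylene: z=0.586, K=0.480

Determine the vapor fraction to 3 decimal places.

Let ψ = V/F and solve Σ zᵢ(Kᵢ−1)/(1+ψ(Kᵢ−1)) = 0.
g(0) = ΣzᵢKᵢ − 1 = 0.512 and g(1) = 1 − Σzᵢ/Kᵢ = -0.360, so a root lies in (0, 1).
Binary case is linear: z₁(K₁−1)(1+ψ(K₂−1)) + z₂(K₂−1)(1+ψ(K₁−1)) = 0
⇒ ψ = [z₁(K₁−1)+z₂(K₂−1)] / [−(K₁−1)(K₂−1)] = 0.5117/1.0254 = 0.499

ψ = 0.499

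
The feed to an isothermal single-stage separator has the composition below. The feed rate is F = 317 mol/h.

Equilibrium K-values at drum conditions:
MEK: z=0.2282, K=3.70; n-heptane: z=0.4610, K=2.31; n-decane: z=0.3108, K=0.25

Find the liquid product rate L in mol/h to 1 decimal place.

Rachford–Rice: g(ψ) = Σ zᵢ(Kᵢ−1)/(1+ψ(Kᵢ−1)) = 0.
Check two-phase: ΣzᵢKᵢ = 1.9869 > 1 and Σzᵢ/Kᵢ = 1.5044 > 1, so g(0) = 0.9869 > 0 and g(1) = -0.5044 < 0.
Newton–Raphson from ψ = 0.35:
  ψ = 0.3500: g = 0.41478, g' = -1.1331 → ψ = 0.7161
  ψ = 0.7161: g = 0.01815, g' = -1.2197 → ψ = 0.7309
  ψ = 0.7309: g = -0.00023, g' = -1.2511 → ψ = 0.7308
Converged at ψ = 0.7308.
Then V = ψ·F = 0.7308·317 = 231.7 mol/h and L = F − V = 85.3 mol/h.

L = 85.3 mol/h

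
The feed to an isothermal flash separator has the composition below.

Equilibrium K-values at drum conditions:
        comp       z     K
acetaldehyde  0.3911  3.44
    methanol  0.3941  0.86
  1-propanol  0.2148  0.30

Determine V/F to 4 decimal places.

V/F = 0.6951

Material balance + equilibrium reduce to Σ zᵢ(Kᵢ−1)/(1+V/F(Kᵢ−1)) = 0.
Check two-phase: ΣzᵢKᵢ = 1.7487 > 1 and Σzᵢ/Kᵢ = 1.2879 > 1, so g(0) = 0.7488 > 0 and g(1) = -0.2879 < 0.
Newton iteration, V/F⁰ = 0.5:
  V/F = 0.5000: g = 0.13921, g' = -0.7305 → V/F = 0.6906
  V/F = 0.6906: g = 0.00328, g' = -0.7268 → V/F = 0.6951
Converged at V/F = 0.6951.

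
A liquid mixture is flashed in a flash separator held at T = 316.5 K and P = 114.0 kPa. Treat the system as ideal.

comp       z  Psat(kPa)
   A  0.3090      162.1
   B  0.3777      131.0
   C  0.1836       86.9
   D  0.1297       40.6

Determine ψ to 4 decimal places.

ψ = 0.4250

Raoult's law: Kᵢ = Pᵢˢᵃᵗ/P = Pᵢˢᵃᵗ/114.0.
  K_A = 162.1/114.0 = 1.421930, K_B = 131.0/114.0 = 1.149123, K_C = 86.9/114.0 = 0.762281, K_D = 40.6/114.0 = 0.356140
Material balance + equilibrium reduce to Σ zᵢ(Kᵢ−1)/(1+ψ(Kᵢ−1)) = 0.
Feasibility: ΣzᵢKᵢ = 1.0595, Σzᵢ/Kᵢ = 1.1510 — both > 1, two phases present.
Newton–Raphson from ψ = 0.34:
  ψ = 0.3400: g = 0.01323, g' = -0.1501 → ψ = 0.4281
  ψ = 0.4281: g = -0.00051, g' = -0.1622 → ψ = 0.4250
Converged at ψ = 0.4250.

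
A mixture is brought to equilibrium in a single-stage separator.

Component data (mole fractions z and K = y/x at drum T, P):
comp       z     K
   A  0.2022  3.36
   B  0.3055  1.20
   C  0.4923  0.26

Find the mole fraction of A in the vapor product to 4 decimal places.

Newton iteration, β⁰ = 0.57:
  β = 0.5700: g = -0.37174, g' = -1.0210 → β = 0.2059
  β = 0.2059: g = -0.04996, g' = -0.8965 → β = 0.1502
  β = 0.1502: g = 0.00180, g' = -0.9666 → β = 0.1520
Converged at β = 0.1520.
Compositions from xᵢ = zᵢ/(1+β(Kᵢ−1)), yᵢ = Kᵢxᵢ:
  A: x = 0.1488, y = 0.5000
  B: x = 0.2965, y = 0.3558
  C: x = 0.5547, y = 0.1442

y_A = 0.5000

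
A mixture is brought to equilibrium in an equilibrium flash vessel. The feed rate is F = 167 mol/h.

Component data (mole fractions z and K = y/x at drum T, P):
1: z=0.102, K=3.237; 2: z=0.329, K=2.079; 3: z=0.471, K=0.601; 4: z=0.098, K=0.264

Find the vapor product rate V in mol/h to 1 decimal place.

Material balance + equilibrium reduce to Σ zᵢ(Kᵢ−1)/(1+V/F(Kᵢ−1)) = 0.
Check two-phase: ΣzᵢKᵢ = 1.323 > 1 and Σzᵢ/Kᵢ = 1.345 > 1, so g(0) = 0.323 > 0 and g(1) = -0.345 < 0.
Newton–Raphson from V/F = 0.5:
  V/F = 0.500: g = -0.0106, g' = -0.525 → V/F = 0.480
Converged at V/F = 0.480.
Then V = V/F·F = 0.4798·167 = 80.1 mol/h and L = F − V = 86.9 mol/h.

V = 80.1 mol/h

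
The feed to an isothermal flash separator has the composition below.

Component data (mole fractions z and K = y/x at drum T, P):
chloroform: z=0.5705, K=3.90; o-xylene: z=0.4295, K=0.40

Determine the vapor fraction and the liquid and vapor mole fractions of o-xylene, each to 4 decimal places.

Binary case is linear: z₁(K₁−1)(1+ψ(K₂−1)) + z₂(K₂−1)(1+ψ(K₁−1)) = 0
⇒ ψ = [z₁(K₁−1)+z₂(K₂−1)] / [−(K₁−1)(K₂−1)] = 1.39675/1.74000 = 0.8027
Compositions from xᵢ = zᵢ/(1+ψ(Kᵢ−1)), yᵢ = Kᵢxᵢ:
  chloroform: x = 0.1714, y = 0.6686
  o-xylene: x = 0.8286, y = 0.3314

ψ = 0.8027, x_o-xylene = 0.8286, y_o-xylene = 0.3314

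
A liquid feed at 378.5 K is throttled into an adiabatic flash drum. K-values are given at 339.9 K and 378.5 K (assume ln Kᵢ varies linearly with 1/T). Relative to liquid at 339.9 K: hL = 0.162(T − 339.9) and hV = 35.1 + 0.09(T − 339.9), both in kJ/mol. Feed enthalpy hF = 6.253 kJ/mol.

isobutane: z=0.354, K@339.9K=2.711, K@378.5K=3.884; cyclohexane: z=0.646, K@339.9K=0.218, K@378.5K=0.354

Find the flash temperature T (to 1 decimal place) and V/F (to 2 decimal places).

Adiabatic flash: solve Rachford–Rice at each trial T, then check hF = ψ·hV(T) + (1−ψ)·hL(T).
  T = 339.9 K: K = (2.711, 0.218), RR gives ψ = 0.075, H_out = 2.637 kJ/mol
  T = 378.5 K: K = (3.884, 0.354), RR gives ψ = 0.324, H_out = 16.725 kJ/mol
  T = 359.2 K: K = (3.276, 0.281), RR gives ψ = 0.209, H_out = 10.168 kJ/mol
  T = 349.5 K: K = (2.987, 0.248), RR gives ψ = 0.146, H_out = 6.573 kJ/mol
  T = 344.7 K: K = (2.847, 0.233), RR gives ψ = 0.112, H_out = 4.664 kJ/mol
  T = 347.1 K: K = (2.917, 0.241), RR gives ψ = 0.129, H_out = 5.631 kJ/mol
Linear interpolation between T = 347.1 (H_out = 5.631) and T = 349.5 (H_out = 6.573) on hF = 6.253 gives T ≈ 348.7 K, at which ψ = 0.14.

T = 348.7 K, V/F = 0.14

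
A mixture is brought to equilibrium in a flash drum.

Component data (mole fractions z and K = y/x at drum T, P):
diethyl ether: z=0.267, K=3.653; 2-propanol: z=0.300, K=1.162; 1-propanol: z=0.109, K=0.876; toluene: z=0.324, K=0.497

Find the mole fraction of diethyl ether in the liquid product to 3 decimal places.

x_diethyl ether = 0.089

Material balance + equilibrium reduce to Σ zᵢ(Kᵢ−1)/(1+V/F(Kᵢ−1)) = 0.
Feasibility: ΣzᵢKᵢ = 1.580, Σzᵢ/Kᵢ = 1.108 — both > 1, two phases present.
Newton iteration, V/F⁰ = 0.36:
  V/F = 0.360: g = 0.1951, g' = -0.623 → V/F = 0.673
  V/F = 0.673: g = 0.0369, g' = -0.438 → V/F = 0.758
  V/F = 0.758: g = 0.0004, g' = -0.430 → V/F = 0.759
Converged at V/F = 0.759.
Compositions from xᵢ = zᵢ/(1+V/F(Kᵢ−1)), yᵢ = Kᵢxᵢ:
  diethyl ether: x = 0.089, y = 0.324
  2-propanol: x = 0.267, y = 0.310
  1-propanol: x = 0.120, y = 0.105
  toluene: x = 0.524, y = 0.260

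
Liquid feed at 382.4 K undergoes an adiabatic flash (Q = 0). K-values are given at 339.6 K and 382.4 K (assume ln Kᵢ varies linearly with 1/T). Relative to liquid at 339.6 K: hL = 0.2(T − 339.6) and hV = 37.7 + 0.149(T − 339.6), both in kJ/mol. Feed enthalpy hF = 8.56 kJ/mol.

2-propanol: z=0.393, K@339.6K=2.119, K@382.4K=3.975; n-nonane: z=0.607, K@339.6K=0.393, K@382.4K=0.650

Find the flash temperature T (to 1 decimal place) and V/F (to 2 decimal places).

Adiabatic flash: solve Rachford–Rice at each trial T, then check hF = ψ·hV(T) + (1−ψ)·hL(T).
  T = 339.6 K: K = (2.119, 0.393), RR gives ψ = 0.105, H_out = 3.958 kJ/mol
  T = 382.4 K: K = (3.975, 0.650), RR gives ψ = 0.919, H_out = 41.194 kJ/mol
  T = 361.0 K: K = (2.957, 0.513), RR gives ψ = 0.497, H_out = 22.468 kJ/mol
  T = 350.3 K: K = (2.516, 0.451), RR gives ψ = 0.315, H_out = 13.852 kJ/mol
  T = 345.0 K: K = (2.314, 0.422), RR gives ψ = 0.218, H_out = 9.221 kJ/mol
  T = 342.3 K: K = (2.215, 0.407), RR gives ψ = 0.163, H_out = 6.677 kJ/mol
  T = 343.6 K: K = (2.262, 0.414), RR gives ψ = 0.190, H_out = 7.921 kJ/mol
Linear interpolation between T = 343.6 (H_out = 7.921) and T = 345.0 (H_out = 9.221) on hF = 8.56 gives T ≈ 344.3 K, at which ψ = 0.20.

T = 344.3 K, V/F = 0.20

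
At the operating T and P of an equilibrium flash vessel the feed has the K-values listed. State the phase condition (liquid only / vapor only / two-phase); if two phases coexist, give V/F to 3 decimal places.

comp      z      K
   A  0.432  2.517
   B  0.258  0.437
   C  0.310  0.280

ΣzᵢKᵢ = 1.287; Σzᵢ/Kᵢ = 1.869.
Both exceed 1, so a two-phase solution exists.
Newton iteration, ψ⁰ = 0.5:
  ψ = 0.500: g = -0.1782, g' = -0.872 → ψ = 0.296
  ψ = 0.296: g = -0.0054, g' = -0.851 → ψ = 0.289
Converged at ψ = 0.289.

two-phase, V/F = 0.289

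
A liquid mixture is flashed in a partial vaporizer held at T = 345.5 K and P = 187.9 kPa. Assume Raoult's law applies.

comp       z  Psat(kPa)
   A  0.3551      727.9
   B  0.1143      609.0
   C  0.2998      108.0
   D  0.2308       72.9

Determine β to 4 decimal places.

Raoult's law: Kᵢ = Pᵢˢᵃᵗ/P = Pᵢˢᵃᵗ/187.9.
  K_A = 727.9/187.9 = 3.873869, K_B = 609.0/187.9 = 3.241086, K_C = 108.0/187.9 = 0.574774, K_D = 72.9/187.9 = 0.387972
Iterate (Newton) starting at β = 0.5:
  β = 0.5000: g = 0.17412, g' = -0.8885 → β = 0.6960
  β = 0.6960: g = 0.01308, g' = -0.7852 → β = 0.7126
Converged at β = 0.7126.

β = 0.7126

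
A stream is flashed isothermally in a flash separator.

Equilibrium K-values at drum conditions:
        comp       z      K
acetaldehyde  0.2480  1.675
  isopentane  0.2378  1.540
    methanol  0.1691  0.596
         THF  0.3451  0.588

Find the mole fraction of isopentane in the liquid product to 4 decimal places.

Newton iteration, ψ⁰ = 0.68:
  ψ = 0.6800: g = -0.08305, g' = -0.2557 → ψ = 0.3552
  ψ = 0.3552: g = -0.00354, g' = -0.2403 → ψ = 0.3404
Converged at ψ = 0.3405.
Compositions from xᵢ = zᵢ/(1+ψ(Kᵢ−1)), yᵢ = Kᵢxᵢ:
  acetaldehyde: x = 0.2017, y = 0.3378
  isopentane: x = 0.2009, y = 0.3093
  methanol: x = 0.1961, y = 0.1169
  THF: x = 0.4014, y = 0.2360

x_isopentane = 0.2009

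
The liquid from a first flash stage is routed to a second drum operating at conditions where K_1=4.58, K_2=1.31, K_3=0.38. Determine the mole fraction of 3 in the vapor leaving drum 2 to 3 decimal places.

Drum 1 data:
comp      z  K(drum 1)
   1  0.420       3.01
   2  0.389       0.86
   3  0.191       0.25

y_3 (drum 2) = 0.213

Drum 1:
Material balance + equilibrium reduce to Σ zᵢ(Kᵢ−1)/(1+ψ₁(Kᵢ−1)) = 0.
Feasibility: ΣzᵢKᵢ = 1.646, Σzᵢ/Kᵢ = 1.356 — both > 1, two phases present.
Newton–Raphson from ψ₁ = 0.5:
  ψ₁ = 0.500: g = 0.1333, g' = -0.706 → ψ₁ = 0.689
  ψ₁ = 0.689: g = -0.0026, g' = -0.768 → ψ₁ = 0.685
Converged at ψ₁ = 0.685.
Drum-1 compositions:
  1: x = 0.177, y = 0.532
  2: x = 0.430, y = 0.370
  3: x = 0.393, y = 0.098
Drum-2 feed = drum-1 liquid: z₂ = (0.1766, 0.4303, 0.3931).
Drum 2:
Material balance + equilibrium reduce to Σ zᵢ(Kᵢ−1)/(1+ψ₂(Kᵢ−1)) = 0.
g(0) = ΣzᵢKᵢ − 1 = 0.522 and g(1) = 1 − Σzᵢ/Kᵢ = -0.401, so a root lies in (0, 1).
Iterate (Newton) starting at ψ₂ = 0.61:
  ψ₂ = 0.610: g = -0.0811, g' = -0.643 → ψ₂ = 0.484
  ψ₂ = 0.484: g = -0.0007, g' = -0.643 → ψ₂ = 0.483
Converged at ψ₂ = 0.483.
  1: x = 0.065, y = 0.297
  2: x = 0.374, y = 0.490
  3: x = 0.561, y = 0.213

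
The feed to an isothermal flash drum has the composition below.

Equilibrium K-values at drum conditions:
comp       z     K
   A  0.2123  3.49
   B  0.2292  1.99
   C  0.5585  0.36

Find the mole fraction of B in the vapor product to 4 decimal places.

y_B = 0.3415

Rachford–Rice: g(V/F) = Σ zᵢ(Kᵢ−1)/(1+V/F(Kᵢ−1)) = 0.
Check two-phase: ΣzᵢKᵢ = 1.3981 > 1 and Σzᵢ/Kᵢ = 1.7274 > 1, so g(0) = 0.3981 > 0 and g(1) = -0.7274 < 0.
Newton iteration, V/F⁰ = 0.42:
  V/F = 0.4200: g = -0.07018, g' = -0.8544 → V/F = 0.3379
  V/F = 0.3379: g = 0.00107, g' = -0.8868 → V/F = 0.3391
Converged at V/F = 0.3391.
Compositions from xᵢ = zᵢ/(1+V/F(Kᵢ−1)), yᵢ = Kᵢxᵢ:
  A: x = 0.1151, y = 0.4017
  B: x = 0.1716, y = 0.3415
  C: x = 0.7133, y = 0.2568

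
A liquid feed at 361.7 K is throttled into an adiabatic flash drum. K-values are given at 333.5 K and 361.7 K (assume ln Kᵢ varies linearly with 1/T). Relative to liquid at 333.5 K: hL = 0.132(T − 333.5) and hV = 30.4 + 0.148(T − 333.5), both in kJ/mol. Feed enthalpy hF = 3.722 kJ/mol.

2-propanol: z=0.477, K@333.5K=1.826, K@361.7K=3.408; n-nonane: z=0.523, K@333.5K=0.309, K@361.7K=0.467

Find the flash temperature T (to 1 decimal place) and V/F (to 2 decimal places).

Adiabatic flash: solve Rachford–Rice at each trial T, then check hF = ψ·hV(T) + (1−ψ)·hL(T).
  T = 333.5 K: K = (1.826, 0.309), RR gives ψ = 0.057, H_out = 1.737 kJ/mol
  T = 361.7 K: K = (3.408, 0.467), RR gives ψ = 0.678, H_out = 24.632 kJ/mol
  T = 347.6 K: K = (2.526, 0.383), RR gives ψ = 0.431, H_out = 15.047 kJ/mol
  T = 340.6 K: K = (2.158, 0.345), RR gives ψ = 0.277, H_out = 9.374 kJ/mol
  T = 337.1 K: K = (1.989, 0.327), RR gives ψ = 0.180, H_out = 5.954 kJ/mol
  T = 335.3 K: K = (1.906, 0.318), RR gives ψ = 0.122, H_out = 3.955 kJ/mol
Linear interpolation between T = 333.5 (H_out = 1.737) and T = 335.3 (H_out = 3.955) on hF = 3.722 gives T ≈ 335.1 K, at which ψ = 0.12.

T = 335.1 K, V/F = 0.12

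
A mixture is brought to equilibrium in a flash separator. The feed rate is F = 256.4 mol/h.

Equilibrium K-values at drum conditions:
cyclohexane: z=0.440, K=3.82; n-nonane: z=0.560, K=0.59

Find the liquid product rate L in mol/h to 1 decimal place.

L = 32.2 mol/h

Material balance + equilibrium reduce to Σ zᵢ(Kᵢ−1)/(1+V/F(Kᵢ−1)) = 0.
Check two-phase: ΣzᵢKᵢ = 2.011 > 1 and Σzᵢ/Kᵢ = 1.064 > 1, so g(0) = 1.011 > 0 and g(1) = -0.064 < 0.
Newton iteration, V/F⁰ = 0.5:
  V/F = 0.500: g = 0.2260, g' = -0.751 → V/F = 0.801
  V/F = 0.801: g = 0.0390, g' = -0.538 → V/F = 0.873
  V/F = 0.873: g = 0.0007, g' = -0.520 → V/F = 0.875
Converged at V/F = 0.875.
Then V = V/F·F = 0.8746·256.4 = 224.2 mol/h and L = F − V = 32.2 mol/h.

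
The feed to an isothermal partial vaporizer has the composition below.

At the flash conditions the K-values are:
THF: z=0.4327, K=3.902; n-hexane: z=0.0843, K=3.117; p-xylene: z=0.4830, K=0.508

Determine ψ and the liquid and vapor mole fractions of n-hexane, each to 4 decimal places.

ψ = 0.8751, x_n-hexane = 0.0296, y_n-hexane = 0.0921

Newton–Raphson from ψ = 0.5:
  ψ = 0.5000: g = 0.28385, g' = -0.9014 → ψ = 0.8149
  ψ = 0.8149: g = 0.04200, g' = -0.6985 → ψ = 0.8750
  ψ = 0.8750: g = 0.00007, g' = -0.6978 → ψ = 0.8751
Converged at ψ = 0.8751.
Compositions from xᵢ = zᵢ/(1+ψ(Kᵢ−1)), yᵢ = Kᵢxᵢ:
  THF: x = 0.1222, y = 0.4770
  n-hexane: x = 0.0296, y = 0.0921
  p-xylene: x = 0.8482, y = 0.4309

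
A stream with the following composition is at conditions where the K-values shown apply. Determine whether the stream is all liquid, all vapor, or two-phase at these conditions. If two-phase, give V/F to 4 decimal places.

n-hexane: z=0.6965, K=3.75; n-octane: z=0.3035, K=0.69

ΣzᵢKᵢ = 2.8213; Σzᵢ/Kᵢ = 0.6256.
Since Σzᵢ/Kᵢ < 1 the mixture is above its dew point — single vapor phase.

all vapor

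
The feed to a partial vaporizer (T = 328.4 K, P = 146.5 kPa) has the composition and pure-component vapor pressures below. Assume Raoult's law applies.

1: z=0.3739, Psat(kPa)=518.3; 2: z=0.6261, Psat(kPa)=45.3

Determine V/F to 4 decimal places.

V/F = 0.2946

Raoult's law: Kᵢ = Pᵢˢᵃᵗ/P = Pᵢˢᵃᵗ/146.5.
  K_1 = 518.3/146.5 = 3.537884, K_2 = 45.3/146.5 = 0.309215
Rachford–Rice: g(V/F) = Σ zᵢ(Kᵢ−1)/(1+V/F(Kᵢ−1)) = 0.
Check two-phase: ΣzᵢKᵢ = 1.5164 > 1 and Σzᵢ/Kᵢ = 2.1305 > 1, so g(0) = 0.5164 > 0 and g(1) = -1.1305 < 0.
Iterate (Newton) starting at V/F = 0.5:
  V/F = 0.5000: g = -0.24248, g' = -1.1650 → V/F = 0.2919
  V/F = 0.2919: g = 0.00341, g' = -1.2635 → V/F = 0.2946
Converged at V/F = 0.2946.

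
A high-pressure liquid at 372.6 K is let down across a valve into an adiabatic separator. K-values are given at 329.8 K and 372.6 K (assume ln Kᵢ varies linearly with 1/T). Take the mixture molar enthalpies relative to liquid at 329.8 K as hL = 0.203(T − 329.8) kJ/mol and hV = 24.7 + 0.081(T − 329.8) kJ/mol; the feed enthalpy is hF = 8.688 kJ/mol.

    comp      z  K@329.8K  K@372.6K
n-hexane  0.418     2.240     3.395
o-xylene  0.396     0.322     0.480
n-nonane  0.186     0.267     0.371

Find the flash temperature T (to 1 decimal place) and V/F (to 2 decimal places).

Adiabatic flash: solve Rachford–Rice at each trial T, then check hF = ψ·hV(T) + (1−ψ)·hL(T).
  T = 329.8 K: K = (2.240, 0.322, 0.267), RR gives ψ = 0.132, H_out = 3.248 kJ/mol
  T = 372.6 K: K = (3.395, 0.480, 0.371), RR gives ψ = 0.508, H_out = 18.580 kJ/mol
  T = 351.2 K: K = (2.793, 0.398, 0.318), RR gives ψ = 0.341, H_out = 11.871 kJ/mol
  T = 340.5 K: K = (2.510, 0.359, 0.292), RR gives ψ = 0.245, H_out = 7.914 kJ/mol
  T = 345.9 K: K = (2.651, 0.379, 0.305), RR gives ψ = 0.295, H_out = 9.980 kJ/mol
  T = 343.2 K: K = (2.580, 0.369, 0.299), RR gives ψ = 0.271, H_out = 8.967 kJ/mol
  T = 341.9 K: K = (2.546, 0.364, 0.295), RR gives ψ = 0.259, H_out = 8.465 kJ/mol
Linear interpolation between T = 341.9 (H_out = 8.465) and T = 343.2 (H_out = 8.967) on hF = 8.688 gives T ≈ 342.5 K, at which ψ = 0.26.

T = 342.5 K, V/F = 0.26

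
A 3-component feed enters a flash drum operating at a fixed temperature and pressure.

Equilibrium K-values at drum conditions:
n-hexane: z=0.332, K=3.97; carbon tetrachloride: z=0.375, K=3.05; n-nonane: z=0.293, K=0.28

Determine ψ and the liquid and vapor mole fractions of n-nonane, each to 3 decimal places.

Iterate (Newton) starting at ψ = 0.5:
  ψ = 0.500: g = 0.4468, g' = -1.229 → ψ = 0.863
  ψ = 0.863: g = -0.0035, g' = -1.497 → ψ = 0.861
Converged at ψ = 0.861.
Compositions from xᵢ = zᵢ/(1+ψ(Kᵢ−1)), yᵢ = Kᵢxᵢ:
  n-hexane: x = 0.093, y = 0.370
  carbon tetrachloride: x = 0.136, y = 0.414
  n-nonane: x = 0.771, y = 0.216

ψ = 0.861, x_n-nonane = 0.771, y_n-nonane = 0.216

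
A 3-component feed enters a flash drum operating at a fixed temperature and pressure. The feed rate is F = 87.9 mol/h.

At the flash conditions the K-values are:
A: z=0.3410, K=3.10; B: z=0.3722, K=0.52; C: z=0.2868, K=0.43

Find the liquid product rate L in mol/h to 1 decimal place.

L = 57.8 mol/h

Rachford–Rice: g(ψ) = Σ zᵢ(Kᵢ−1)/(1+ψ(Kᵢ−1)) = 0.
g(0) = ΣzᵢKᵢ − 1 = 0.3740 and g(1) = 1 − Σzᵢ/Kᵢ = -0.4927, so a root lies in (0, 1).
Newton iteration, ψ⁰ = 0.5:
  ψ = 0.5000: g = -0.11439, g' = -0.6886 → ψ = 0.3339
  ψ = 0.3339: g = 0.00631, g' = -0.7834 → ψ = 0.3419
  ψ = 0.3419: g = 0.00003, g' = -0.7760 → ψ = 0.3420
Converged at ψ = 0.3420.
Then V = ψ·F = 0.3420·87.9 = 30.1 mol/h and L = F − V = 57.8 mol/h.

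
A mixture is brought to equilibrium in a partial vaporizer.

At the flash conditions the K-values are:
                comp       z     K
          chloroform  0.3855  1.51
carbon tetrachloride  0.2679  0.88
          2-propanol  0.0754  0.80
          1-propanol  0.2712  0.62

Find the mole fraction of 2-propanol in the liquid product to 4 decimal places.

Material balance + equilibrium reduce to Σ zᵢ(Kᵢ−1)/(1+β(Kᵢ−1)) = 0.
Check two-phase: ΣzᵢKᵢ = 1.0463 > 1 and Σzᵢ/Kᵢ = 1.0914 > 1, so g(0) = 0.0463 > 0 and g(1) = -0.0914 < 0.
Newton–Raphson from β = 0.5:
  β = 0.5000: g = -0.02153, g' = -0.1314 → β = 0.3362
  β = 0.3362: g = 0.00001, g' = -0.1322 → β = 0.3363
Converged at β = 0.3363.
Compositions from xᵢ = zᵢ/(1+β(Kᵢ−1)), yᵢ = Kᵢxᵢ:
  chloroform: x = 0.3291, y = 0.4969
  carbon tetrachloride: x = 0.2792, y = 0.2457
  2-propanol: x = 0.0808, y = 0.0647
  1-propanol: x = 0.3109, y = 0.1928

x_2-propanol = 0.0808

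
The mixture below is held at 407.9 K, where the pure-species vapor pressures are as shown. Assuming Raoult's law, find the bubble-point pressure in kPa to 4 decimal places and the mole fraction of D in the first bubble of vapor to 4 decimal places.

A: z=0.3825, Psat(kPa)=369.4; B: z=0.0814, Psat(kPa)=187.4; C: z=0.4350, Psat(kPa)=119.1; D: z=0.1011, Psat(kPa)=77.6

At the bubble point ψ → 0, so ΣzᵢKᵢ = 1 with Kᵢ = Pᵢˢᵃᵗ/P ⇒ P = ΣzᵢPᵢˢᵃᵗ.
P = 0.3825·369.4 + 0.0814·187.4 + 0.4350·119.1 + 0.1011·77.6 = 216.2037 kPa
yᵢ = zᵢPᵢˢᵃᵗ/P ⇒ y_D = 0.1011·77.6/216.2037 = 0.0363

Pbub = 216.2037 kPa, y_D = 0.0363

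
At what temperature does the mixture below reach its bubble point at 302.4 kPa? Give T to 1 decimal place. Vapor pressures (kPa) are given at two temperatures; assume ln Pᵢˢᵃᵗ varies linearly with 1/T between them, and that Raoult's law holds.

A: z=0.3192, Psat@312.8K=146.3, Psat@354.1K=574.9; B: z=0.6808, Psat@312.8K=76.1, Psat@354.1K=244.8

T = 348.8 K

Bubble-point temperature: ΣzᵢPᵢˢᵃᵗ(T) = P. Interpolate ln Pᵢˢᵃᵗ = aᵢ + bᵢ/T.
  T = 312.8 K: ΣzᵢPᵢˢᵃᵗ = 98.51 kPa
  T = 354.1 K: ΣzᵢPᵢˢᵃᵗ = 350.17 kPa
  T = 333.5 K: ΣzᵢPᵢˢᵃᵗ = 193.22 kPa
  T = 343.8 K: ΣzᵢPᵢˢᵃᵗ = 262.37 kPa
  T = 349.0 K: ΣzᵢPᵢˢᵃᵗ = 304.16 kPa
  T = 346.4 K: ΣzᵢPᵢˢᵃᵗ = 282.64 kPa
Interpolating between 346.4 K and 349.0 K gives T ≈ 348.8 K.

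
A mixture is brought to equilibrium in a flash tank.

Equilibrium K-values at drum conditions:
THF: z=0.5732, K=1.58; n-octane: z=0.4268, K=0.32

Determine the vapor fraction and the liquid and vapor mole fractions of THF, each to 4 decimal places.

Material balance + equilibrium reduce to Σ zᵢ(Kᵢ−1)/(1+ψ(Kᵢ−1)) = 0.
g(0) = ΣzᵢKᵢ − 1 = 0.0422 and g(1) = 1 − Σzᵢ/Kᵢ = -0.6965, so a root lies in (0, 1).
Newton iteration, ψ⁰ = 0.56:
  ψ = 0.5600: g = -0.21776, g' = -0.6246 → ψ = 0.2114
  ψ = 0.2114: g = -0.04279, g' = -0.4222 → ψ = 0.1100
  ψ = 0.1100: g = -0.00118, g' = -0.4009 → ψ = 0.1071
Converged at ψ = 0.1071.
Compositions from xᵢ = zᵢ/(1+ψ(Kᵢ−1)), yᵢ = Kᵢxᵢ:
  THF: x = 0.5397, y = 0.8527
  n-octane: x = 0.4603, y = 0.1473

ψ = 0.1071, x_THF = 0.5397, y_THF = 0.8527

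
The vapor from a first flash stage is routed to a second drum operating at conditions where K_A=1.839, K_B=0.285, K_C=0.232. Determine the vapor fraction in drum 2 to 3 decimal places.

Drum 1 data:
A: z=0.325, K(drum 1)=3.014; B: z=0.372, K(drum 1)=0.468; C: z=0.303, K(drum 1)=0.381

Drum 1:
Material balance + equilibrium reduce to Σ zᵢ(Kᵢ−1)/(1+ψ₁(Kᵢ−1)) = 0.
Check two-phase: ΣzᵢKᵢ = 1.269 > 1 and Σzᵢ/Kᵢ = 1.698 > 1, so g(0) = 0.269 > 0 and g(1) = -0.698 < 0.
Newton iteration, ψ₁⁰ = 0.56:
  ψ₁ = 0.560: g = -0.2613, g' = -0.777 → ψ₁ = 0.224
  ψ₁ = 0.224: g = 0.0091, g' = -0.919 → ψ₁ = 0.233
Converged at ψ₁ = 0.233.
Drum-1 compositions:
  A: x = 0.221, y = 0.666
  B: x = 0.425, y = 0.199
  C: x = 0.354, y = 0.135
Drum-2 feed = drum-1 vapor: z₂ = (0.6663, 0.1988, 0.1349).
Drum 2:
Material balance + equilibrium reduce to Σ zᵢ(Kᵢ−1)/(1+ψ₂(Kᵢ−1)) = 0.
g(0) = ΣzᵢKᵢ − 1 = 0.313 and g(1) = 1 − Σzᵢ/Kᵢ = -0.641, so a root lies in (0, 1).
Newton iteration, ψ₂⁰ = 0.59:
  ψ₂ = 0.590: g = -0.0614, g' = -0.780 → ψ₂ = 0.511
  ψ₂ = 0.511: g = -0.0034, g' = -0.698 → ψ₂ = 0.506
Converged at ψ₂ = 0.506.
  A: x = 0.468, y = 0.860
  B: x = 0.312, y = 0.089
  C: x = 0.221, y = 0.051

V/F (drum 2) = 0.506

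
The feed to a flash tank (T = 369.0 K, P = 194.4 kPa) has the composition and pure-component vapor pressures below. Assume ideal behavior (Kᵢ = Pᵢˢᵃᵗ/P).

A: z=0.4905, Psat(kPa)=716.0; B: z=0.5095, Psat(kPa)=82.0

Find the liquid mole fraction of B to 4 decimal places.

Raoult's law: Kᵢ = Pᵢˢᵃᵗ/P = Pᵢˢᵃᵗ/194.4.
  K_A = 716.0/194.4 = 3.683128, K_B = 82.0/194.4 = 0.421811
Rachford–Rice: g(ψ) = Σ zᵢ(Kᵢ−1)/(1+ψ(Kᵢ−1)) = 0.
g(0) = ΣzᵢKᵢ − 1 = 1.0215 and g(1) = 1 − Σzᵢ/Kᵢ = -0.3411, so a root lies in (0, 1).
Binary case is linear: z₁(K₁−1)(1+ψ(K₂−1)) + z₂(K₂−1)(1+ψ(K₁−1)) = 0
⇒ ψ = [z₁(K₁−1)+z₂(K₂−1)] / [−(K₁−1)(K₂−1)] = 1.02149/1.55136 = 0.6584
Compositions from xᵢ = zᵢ/(1+ψ(Kᵢ−1)), yᵢ = Kᵢxᵢ:
  A: x = 0.1773, y = 0.6530
  B: x = 0.8227, y = 0.3470

x_B = 0.8227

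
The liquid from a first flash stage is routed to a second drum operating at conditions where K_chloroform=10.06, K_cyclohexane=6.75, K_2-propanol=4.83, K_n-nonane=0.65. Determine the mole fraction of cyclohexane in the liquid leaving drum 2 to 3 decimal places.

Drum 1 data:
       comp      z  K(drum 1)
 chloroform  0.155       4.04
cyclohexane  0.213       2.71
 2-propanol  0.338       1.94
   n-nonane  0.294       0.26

x_cyclohexane (drum 2) = 0.016

Drum 1:
Rachford–Rice: g(ψ₁) = Σ zᵢ(Kᵢ−1)/(1+ψ₁(Kᵢ−1)) = 0.
g(0) = ΣzᵢKᵢ − 1 = 0.936 and g(1) = 1 − Σzᵢ/Kᵢ = -0.422, so a root lies in (0, 1).
Iterate (Newton) starting at ψ₁ = 0.58:
  ψ₁ = 0.580: g = 0.1779, g' = -0.964 → ψ₁ = 0.765
  ψ₁ = 0.765: g = -0.0165, g' = -1.202 → ψ₁ = 0.751
Converged at ψ₁ = 0.751.
Drum-1 compositions:
  chloroform: x = 0.047, y = 0.191
  cyclohexane: x = 0.093, y = 0.253
  2-propanol: x = 0.198, y = 0.384
  n-nonane: x = 0.661, y = 0.172
Drum-2 feed = drum-1 liquid: z₂ = (0.0472, 0.0933, 0.1982, 0.6613).
Drum 2:
Newton–Raphson from ψ₂ = 0.5:
  ψ₂ = 0.500: g = 0.1956, g' = -0.793 → ψ₂ = 0.747
  ψ₂ = 0.747: g = 0.0398, g' = -0.518 → ψ₂ = 0.823
  ψ₂ = 0.823: g = 0.0017, g' = -0.476 → ψ₂ = 0.827
Converged at ψ₂ = 0.827.
  chloroform: x = 0.006, y = 0.056
  cyclohexane: x = 0.016, y = 0.109
  2-propanol: x = 0.048, y = 0.230
  n-nonane: x = 0.931, y = 0.605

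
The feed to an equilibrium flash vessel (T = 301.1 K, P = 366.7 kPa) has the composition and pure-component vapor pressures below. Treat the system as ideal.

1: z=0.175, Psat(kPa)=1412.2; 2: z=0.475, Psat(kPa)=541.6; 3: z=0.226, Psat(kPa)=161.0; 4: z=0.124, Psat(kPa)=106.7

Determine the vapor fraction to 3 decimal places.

Raoult's law: Kᵢ = Pᵢˢᵃᵗ/P = Pᵢˢᵃᵗ/366.7.
  K_1 = 1412.2/366.7 = 3.85110, K_2 = 541.6/366.7 = 1.47696, K_3 = 161.0/366.7 = 0.43905, K_4 = 106.7/366.7 = 0.29097
Newton iteration, ψ⁰ = 0.5:
  ψ = 0.500: g = 0.0762, g' = -0.599 → ψ = 0.627
  ψ = 0.627: g = -0.0006, g' = -0.618 → ψ = 0.626
Converged at ψ = 0.626.

ψ = 0.626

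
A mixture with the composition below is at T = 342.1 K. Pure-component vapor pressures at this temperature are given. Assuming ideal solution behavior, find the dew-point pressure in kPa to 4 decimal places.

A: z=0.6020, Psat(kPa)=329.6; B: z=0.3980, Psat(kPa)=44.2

Pdew = 92.3277 kPa

At the dew point ψ → 1, so Σzᵢ/Kᵢ = 1 with Kᵢ = Pᵢˢᵃᵗ/P ⇒ 1/P = Σzᵢ/Pᵢˢᵃᵗ.
1/P = 0.6020/329.6 + 0.3980/44.2 = 0.0108310 ⇒ P = 92.3277 kPa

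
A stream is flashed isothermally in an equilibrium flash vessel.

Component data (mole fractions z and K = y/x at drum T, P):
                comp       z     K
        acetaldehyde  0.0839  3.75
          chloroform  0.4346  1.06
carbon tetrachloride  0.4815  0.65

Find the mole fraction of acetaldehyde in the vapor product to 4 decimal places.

Material balance + equilibrium reduce to Σ zᵢ(Kᵢ−1)/(1+ψ(Kᵢ−1)) = 0.
g(0) = ΣzᵢKᵢ − 1 = 0.0883 and g(1) = 1 − Σzᵢ/Kᵢ = -0.1731, so a root lies in (0, 1).
Iterate (Newton) starting at ψ = 0.36:
  ψ = 0.3600: g = -0.05135, g' = -0.2389 → ψ = 0.1451
  ψ = 0.1451: g = 0.01324, g' = -0.3912 → ψ = 0.1789
  ψ = 0.1789: g = 0.00066, g' = -0.3537 → ψ = 0.1808
Converged at ψ = 0.1808.
Compositions from xᵢ = zᵢ/(1+ψ(Kᵢ−1)), yᵢ = Kᵢxᵢ:
  acetaldehyde: x = 0.0560, y = 0.2102
  chloroform: x = 0.4299, y = 0.4557
  carbon tetrachloride: x = 0.5140, y = 0.3341

y_acetaldehyde = 0.2102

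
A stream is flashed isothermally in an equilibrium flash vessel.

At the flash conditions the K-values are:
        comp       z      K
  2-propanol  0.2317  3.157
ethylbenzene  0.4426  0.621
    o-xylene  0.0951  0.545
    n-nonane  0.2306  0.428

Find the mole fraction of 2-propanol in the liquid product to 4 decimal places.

Newton–Raphson from ψ = 0.5:
  ψ = 0.5000: g = -0.20727, g' = -0.5273 → ψ = 0.1069
  ψ = 0.1069: g = 0.04530, g' = -0.8882 → ψ = 0.1579
  ψ = 0.1579: g = 0.00274, g' = -0.7857 → ψ = 0.1614
Converged at ψ = 0.1614.
Compositions from xᵢ = zᵢ/(1+ψ(Kᵢ−1)), yᵢ = Kᵢxᵢ:
  2-propanol: x = 0.1719, y = 0.5426
  ethylbenzene: x = 0.4714, y = 0.2928
  o-xylene: x = 0.1026, y = 0.0559
  n-nonane: x = 0.2541, y = 0.1087

x_2-propanol = 0.1719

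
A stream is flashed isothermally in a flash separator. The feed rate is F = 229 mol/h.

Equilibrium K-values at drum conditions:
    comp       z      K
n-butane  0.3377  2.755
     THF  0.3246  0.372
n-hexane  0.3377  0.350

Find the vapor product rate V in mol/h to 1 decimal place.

Rachford–Rice: g(ψ) = Σ zᵢ(Kᵢ−1)/(1+ψ(Kᵢ−1)) = 0.
Feasibility: ΣzᵢKᵢ = 1.1693, Σzᵢ/Kᵢ = 1.9600 — both > 1, two phases present.
Iterate (Newton) starting at ψ = 0.52:
  ψ = 0.5200: g = -0.32440, g' = -0.8922 → ψ = 0.1564
  ψ = 0.1564: g = -0.00537, g' = -0.9746 → ψ = 0.1509
Converged at ψ = 0.1509.
Then V = ψ·F = 0.1509·229 = 34.6 mol/h and L = F − V = 194.4 mol/h.

V = 34.6 mol/h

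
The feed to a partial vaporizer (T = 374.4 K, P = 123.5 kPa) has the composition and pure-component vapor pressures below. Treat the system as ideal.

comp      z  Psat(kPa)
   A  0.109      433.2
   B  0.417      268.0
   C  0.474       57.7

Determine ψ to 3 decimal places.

ψ = 0.641

Raoult's law: Kᵢ = Pᵢˢᵃᵗ/P = Pᵢˢᵃᵗ/123.5.
  K_A = 433.2/123.5 = 3.50769, K_B = 268.0/123.5 = 2.17004, K_C = 57.7/123.5 = 0.46721
Newton iteration, ψ⁰ = 0.41:
  ψ = 0.410: g = 0.1414, g' = -0.648 → ψ = 0.628
  ψ = 0.628: g = 0.0077, g' = -0.597 → ψ = 0.641
Converged at ψ = 0.641.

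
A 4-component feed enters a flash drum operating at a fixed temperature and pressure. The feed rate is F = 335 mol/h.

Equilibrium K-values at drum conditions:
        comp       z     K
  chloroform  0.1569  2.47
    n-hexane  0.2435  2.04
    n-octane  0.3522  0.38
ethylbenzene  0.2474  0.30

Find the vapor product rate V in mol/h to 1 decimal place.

Let ψ = V/F and solve Σ zᵢ(Kᵢ−1)/(1+ψ(Kᵢ−1)) = 0.
Check two-phase: ΣzᵢKᵢ = 1.0923 > 1 and Σzᵢ/Kᵢ = 1.9344 > 1, so g(0) = 0.0923 > 0 and g(1) = -0.9344 < 0.
Newton iteration, ψ⁰ = 0.39:
  ψ = 0.3900: g = -0.19945, g' = -0.7351 → ψ = 0.1187
  ψ = 0.1187: g = -0.00279, g' = -0.7564 → ψ = 0.1150
Converged at ψ = 0.1150.
Then V = ψ·F = 0.1150·335 = 38.5 mol/h and L = F − V = 296.5 mol/h.

V = 38.5 mol/h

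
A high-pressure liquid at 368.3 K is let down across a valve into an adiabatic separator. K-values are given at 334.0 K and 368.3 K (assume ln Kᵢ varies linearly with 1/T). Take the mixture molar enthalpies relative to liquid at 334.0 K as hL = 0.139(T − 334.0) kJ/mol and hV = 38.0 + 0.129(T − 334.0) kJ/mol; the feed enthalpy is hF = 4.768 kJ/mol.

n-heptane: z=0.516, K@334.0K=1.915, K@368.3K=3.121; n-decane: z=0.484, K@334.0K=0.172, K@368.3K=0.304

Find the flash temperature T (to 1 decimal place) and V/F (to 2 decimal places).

T = 335.4 K, V/F = 0.12

Adiabatic flash: solve Rachford–Rice at each trial T, then check hF = ψ·hV(T) + (1−ψ)·hL(T).
  T = 334.0 K: K = (1.915, 0.172), RR gives ψ = 0.094, H_out = 3.581 kJ/mol
  T = 368.3 K: K = (3.121, 0.304), RR gives ψ = 0.513, H_out = 24.093 kJ/mol
  T = 351.1 K: K = (2.472, 0.232), RR gives ψ = 0.343, H_out = 15.347 kJ/mol
  T = 342.6 K: K = (2.184, 0.201), RR gives ψ = 0.237, H_out = 10.174 kJ/mol
  T = 338.3 K: K = (2.047, 0.186), RR gives ψ = 0.172, H_out = 7.110 kJ/mol
  T = 336.1 K: K = (1.979, 0.179), RR gives ψ = 0.134, H_out = 5.373 kJ/mol
Linear interpolation between T = 334.0 (H_out = 3.581) and T = 336.1 (H_out = 5.373) on hF = 4.768 gives T ≈ 335.4 K, at which ψ = 0.12.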